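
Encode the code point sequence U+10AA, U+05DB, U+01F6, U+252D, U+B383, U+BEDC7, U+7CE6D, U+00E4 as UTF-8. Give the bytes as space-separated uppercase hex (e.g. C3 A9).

U+10AA: 3-byte form → E1 82 AA.
U+05DB: 2-byte form → D7 9B.
U+01F6: 2-byte form → C7 B6.
U+252D: 3-byte form → E2 94 AD.
U+B383: 3-byte form → EB 8E 83.
U+BEDC7: 4-byte form → F2 BE B7 87.
U+7CE6D: 4-byte form → F1 BC B9 AD.
U+00E4: 2-byte form → C3 A4.
Concatenated (23 bytes): E1 82 AA D7 9B C7 B6 E2 94 AD EB 8E 83 F2 BE B7 87 F1 BC B9 AD C3 A4.

E1 82 AA D7 9B C7 B6 E2 94 AD EB 8E 83 F2 BE B7 87 F1 BC B9 AD C3 A4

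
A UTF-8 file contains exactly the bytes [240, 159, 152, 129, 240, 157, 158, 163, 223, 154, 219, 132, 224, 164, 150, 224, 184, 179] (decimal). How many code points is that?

Byte at offset 0: 0xF0 = 11110000 → 4-byte char (#1). Advance 4.
Byte at offset 4: 0xF0 = 11110000 → 4-byte char (#2). Advance 4.
Byte at offset 8: 0xDF = 11011111 → 2-byte char (#3). Advance 2.
Byte at offset 10: 0xDB = 11011011 → 2-byte char (#4). Advance 2.
Byte at offset 12: 0xE0 = 11100000 → 3-byte char (#5). Advance 3.
Byte at offset 15: 0xE0 = 11100000 → 3-byte char (#6). Advance 3.
Reached end at offset 18 after 6 code points.

6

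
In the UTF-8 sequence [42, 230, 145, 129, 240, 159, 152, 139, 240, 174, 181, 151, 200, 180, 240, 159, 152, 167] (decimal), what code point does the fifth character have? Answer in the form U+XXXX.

U+0234

Offset 0: leading byte 0x2A = 00101010 → 1-byte char #1 = 2A.
Offset 1: leading byte 0xE6 = 11100110 → 3-byte char #2 = E6 91 81.
Offset 4: leading byte 0xF0 = 11110000 → 4-byte char #3 = F0 9F 98 8B.
Offset 8: leading byte 0xF0 = 11110000 → 4-byte char #4 = F0 AE B5 97.
Offset 12: leading byte 0xC8 = 11001000 → 2-byte char #5 = C8 B4.
Leading byte 0xC8 = 11001000 matches 110xxxxx → 2-byte sequence.
Byte 1: 0xC8 = 11001000, payload 01000 (5 bits).
Byte 2: 0xB4 = 10110100 (10xxxxxx ✓), payload 110100.
Concatenate: 01000110100 = 0x234 (11 bits → U+0234).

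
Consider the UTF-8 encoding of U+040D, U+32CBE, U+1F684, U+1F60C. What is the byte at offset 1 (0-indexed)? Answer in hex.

0x8D

U+040D → 2-byte form D0 8D at offsets 0–1.
Offset 1 falls in char 1's range; it's byte 2 of D0 8D = 0x8D.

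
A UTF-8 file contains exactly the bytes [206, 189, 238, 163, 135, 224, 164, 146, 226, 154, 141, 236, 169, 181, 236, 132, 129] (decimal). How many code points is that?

Byte at offset 0: 0xCE = 11001110 → 2-byte char (#1). Advance 2.
Byte at offset 2: 0xEE = 11101110 → 3-byte char (#2). Advance 3.
Byte at offset 5: 0xE0 = 11100000 → 3-byte char (#3). Advance 3.
Byte at offset 8: 0xE2 = 11100010 → 3-byte char (#4). Advance 3.
Byte at offset 11: 0xEC = 11101100 → 3-byte char (#5). Advance 3.
Byte at offset 14: 0xEC = 11101100 → 3-byte char (#6). Advance 3.
Reached end at offset 17 after 6 code points.

6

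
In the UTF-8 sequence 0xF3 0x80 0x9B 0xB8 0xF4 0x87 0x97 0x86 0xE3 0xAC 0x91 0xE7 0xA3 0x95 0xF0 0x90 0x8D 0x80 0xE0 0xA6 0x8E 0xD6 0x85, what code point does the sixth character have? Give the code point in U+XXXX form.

U+098E

Offset 0: leading byte 0xF3 = 11110011 → 4-byte char #1 = F3 80 9B B8.
Offset 4: leading byte 0xF4 = 11110100 → 4-byte char #2 = F4 87 97 86.
Offset 8: leading byte 0xE3 = 11100011 → 3-byte char #3 = E3 AC 91.
Offset 11: leading byte 0xE7 = 11100111 → 3-byte char #4 = E7 A3 95.
Offset 14: leading byte 0xF0 = 11110000 → 4-byte char #5 = F0 90 8D 80.
Offset 18: leading byte 0xE0 = 11100000 → 3-byte char #6 = E0 A6 8E.
Leading byte 0xE0 = 11100000 matches 1110xxxx → 3-byte sequence.
Byte 1: 0xE0 = 11100000, payload 0000 (4 bits).
Byte 2: 0xA6 = 10100110 (10xxxxxx ✓), payload 100110.
Byte 3: 0x8E = 10001110 (10xxxxxx ✓), payload 001110.
Concatenate: 0000100110001110 = 0x98E (16 bits → U+098E).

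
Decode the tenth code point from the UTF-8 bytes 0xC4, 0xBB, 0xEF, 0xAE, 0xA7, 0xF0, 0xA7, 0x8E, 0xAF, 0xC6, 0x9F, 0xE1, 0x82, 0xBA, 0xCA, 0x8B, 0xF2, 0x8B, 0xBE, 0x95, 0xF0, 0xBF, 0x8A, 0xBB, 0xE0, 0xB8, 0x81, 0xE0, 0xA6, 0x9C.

Offset 0: leading byte 0xC4 = 11000100 → 2-byte char #1 = C4 BB.
Offset 2: leading byte 0xEF = 11101111 → 3-byte char #2 = EF AE A7.
Offset 5: leading byte 0xF0 = 11110000 → 4-byte char #3 = F0 A7 8E AF.
Offset 9: leading byte 0xC6 = 11000110 → 2-byte char #4 = C6 9F.
Offset 11: leading byte 0xE1 = 11100001 → 3-byte char #5 = E1 82 BA.
Offset 14: leading byte 0xCA = 11001010 → 2-byte char #6 = CA 8B.
Offset 16: leading byte 0xF2 = 11110010 → 4-byte char #7 = F2 8B BE 95.
Offset 20: leading byte 0xF0 = 11110000 → 4-byte char #8 = F0 BF 8A BB.
Offset 24: leading byte 0xE0 = 11100000 → 3-byte char #9 = E0 B8 81.
Offset 27: leading byte 0xE0 = 11100000 → 3-byte char #10 = E0 A6 9C.
Leading byte 0xE0 = 11100000 matches 1110xxxx → 3-byte sequence.
Byte 1: 0xE0 = 11100000, payload 0000 (4 bits).
Byte 2: 0xA6 = 10100110 (10xxxxxx ✓), payload 100110.
Byte 3: 0x9C = 10011100 (10xxxxxx ✓), payload 011100.
Concatenate: 0000100110011100 = 0x99C (16 bits → U+099C).

U+099C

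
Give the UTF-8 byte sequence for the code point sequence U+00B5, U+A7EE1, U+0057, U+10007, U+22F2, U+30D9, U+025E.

U+00B5: 2-byte form → C2 B5.
U+A7EE1: 4-byte form → F2 A7 BB A1.
U+0057: 1-byte form → 57.
U+10007: 4-byte form → F0 90 80 87.
U+22F2: 3-byte form → E2 8B B2.
U+30D9: 3-byte form → E3 83 99.
U+025E: 2-byte form → C9 9E.
Concatenated (19 bytes): C2 B5 F2 A7 BB A1 57 F0 90 80 87 E2 8B B2 E3 83 99 C9 9E.

C2 B5 F2 A7 BB A1 57 F0 90 80 87 E2 8B B2 E3 83 99 C9 9E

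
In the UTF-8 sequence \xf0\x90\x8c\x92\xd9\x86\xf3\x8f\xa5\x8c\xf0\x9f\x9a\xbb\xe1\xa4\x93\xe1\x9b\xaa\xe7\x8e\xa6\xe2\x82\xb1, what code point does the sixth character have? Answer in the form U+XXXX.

Offset 0: leading byte 0xF0 = 11110000 → 4-byte char #1 = F0 90 8C 92.
Offset 4: leading byte 0xD9 = 11011001 → 2-byte char #2 = D9 86.
Offset 6: leading byte 0xF3 = 11110011 → 4-byte char #3 = F3 8F A5 8C.
Offset 10: leading byte 0xF0 = 11110000 → 4-byte char #4 = F0 9F 9A BB.
Offset 14: leading byte 0xE1 = 11100001 → 3-byte char #5 = E1 A4 93.
Offset 17: leading byte 0xE1 = 11100001 → 3-byte char #6 = E1 9B AA.
Leading byte 0xE1 = 11100001 matches 1110xxxx → 3-byte sequence.
Byte 1: 0xE1 = 11100001, payload 0001 (4 bits).
Byte 2: 0x9B = 10011011 (10xxxxxx ✓), payload 011011.
Byte 3: 0xAA = 10101010 (10xxxxxx ✓), payload 101010.
Concatenate: 0001011011101010 = 0x16EA (16 bits → U+16EA).

U+16EA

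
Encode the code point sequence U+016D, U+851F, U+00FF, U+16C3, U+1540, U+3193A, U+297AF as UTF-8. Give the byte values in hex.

U+016D: 2-byte form → C5 AD.
U+851F: 3-byte form → E8 94 9F.
U+00FF: 2-byte form → C3 BF.
U+16C3: 3-byte form → E1 9B 83.
U+1540: 3-byte form → E1 95 80.
U+3193A: 4-byte form → F0 B1 A4 BA.
U+297AF: 4-byte form → F0 A9 9E AF.
Concatenated (21 bytes): C5 AD E8 94 9F C3 BF E1 9B 83 E1 95 80 F0 B1 A4 BA F0 A9 9E AF.

C5 AD E8 94 9F C3 BF E1 9B 83 E1 95 80 F0 B1 A4 BA F0 A9 9E AF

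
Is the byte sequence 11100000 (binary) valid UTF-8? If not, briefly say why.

invalid (sequence truncated)

Leading byte 0xE0 = 11100000 → 3-byte form, but only 1 byte is present.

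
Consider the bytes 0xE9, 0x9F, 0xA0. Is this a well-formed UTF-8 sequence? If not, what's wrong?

valid

Leading byte 0xE9 = 11101001 → 3-byte form.
Continuation bytes 0x9F=10011111, 0xA0=10100000 all match 10xxxxxx.
Decoded value 0x97E0 is ≥ 0x800 (shortest form) and not a surrogate.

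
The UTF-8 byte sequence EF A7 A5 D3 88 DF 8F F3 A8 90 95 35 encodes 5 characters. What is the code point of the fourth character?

U+E8415

Offset 0: leading byte 0xEF = 11101111 → 3-byte char #1 = EF A7 A5.
Offset 3: leading byte 0xD3 = 11010011 → 2-byte char #2 = D3 88.
Offset 5: leading byte 0xDF = 11011111 → 2-byte char #3 = DF 8F.
Offset 7: leading byte 0xF3 = 11110011 → 4-byte char #4 = F3 A8 90 95.
Leading byte 0xF3 = 11110011 matches 11110xxx → 4-byte sequence.
Byte 1: 0xF3 = 11110011, payload 011 (3 bits).
Byte 2: 0xA8 = 10101000 (10xxxxxx ✓), payload 101000.
Byte 3: 0x90 = 10010000 (10xxxxxx ✓), payload 010000.
Byte 4: 0x95 = 10010101 (10xxxxxx ✓), payload 010101.
Concatenate: 011101000010000010101 = 0xE8415 (21 bits → U+E8415).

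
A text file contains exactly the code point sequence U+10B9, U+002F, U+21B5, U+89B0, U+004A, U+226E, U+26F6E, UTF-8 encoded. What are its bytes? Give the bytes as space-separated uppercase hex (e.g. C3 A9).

E1 82 B9 2F E2 86 B5 E8 A6 B0 4A E2 89 AE F0 A6 BD AE

U+10B9: 3-byte form → E1 82 B9.
U+002F: 1-byte form → 2F.
U+21B5: 3-byte form → E2 86 B5.
U+89B0: 3-byte form → E8 A6 B0.
U+004A: 1-byte form → 4A.
U+226E: 3-byte form → E2 89 AE.
U+26F6E: 4-byte form → F0 A6 BD AE.
Concatenated (18 bytes): E1 82 B9 2F E2 86 B5 E8 A6 B0 4A E2 89 AE F0 A6 BD AE.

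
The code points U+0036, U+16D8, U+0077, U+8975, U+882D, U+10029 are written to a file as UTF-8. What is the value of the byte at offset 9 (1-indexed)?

1-indexed offset 9 is 0-indexed offset 8.
U+0036 → 1-byte form 36 at offsets 0–0.
U+16D8 → 3-byte form E1 9B 98 at offsets 1–3.
U+0077 → 1-byte form 77 at offsets 4–4.
U+8975 → 3-byte form E8 A5 B5 at offsets 5–7.
U+882D → 3-byte form E8 A0 AD at offsets 8–10.
Offset 8 falls in char 5's range; it's byte 1 of E8 A0 AD = 0xE8.

0xE8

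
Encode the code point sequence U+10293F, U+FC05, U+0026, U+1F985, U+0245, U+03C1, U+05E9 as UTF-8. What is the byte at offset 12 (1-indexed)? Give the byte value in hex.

1-indexed offset 12 is 0-indexed offset 11.
U+10293F → 4-byte form F4 82 A4 BF at offsets 0–3.
U+FC05 → 3-byte form EF B0 85 at offsets 4–6.
U+0026 → 1-byte form 26 at offsets 7–7.
U+1F985 → 4-byte form F0 9F A6 85 at offsets 8–11.
Offset 11 falls in char 4's range; it's byte 4 of F0 9F A6 85 = 0x85.

0x85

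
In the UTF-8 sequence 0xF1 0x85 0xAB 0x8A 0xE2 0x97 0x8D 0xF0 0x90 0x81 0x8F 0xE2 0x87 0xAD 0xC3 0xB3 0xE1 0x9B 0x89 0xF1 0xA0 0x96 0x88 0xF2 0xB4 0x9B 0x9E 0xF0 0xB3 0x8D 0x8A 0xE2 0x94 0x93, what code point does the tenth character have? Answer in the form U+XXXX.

U+2513

Offset 0: leading byte 0xF1 = 11110001 → 4-byte char #1 = F1 85 AB 8A.
Offset 4: leading byte 0xE2 = 11100010 → 3-byte char #2 = E2 97 8D.
Offset 7: leading byte 0xF0 = 11110000 → 4-byte char #3 = F0 90 81 8F.
Offset 11: leading byte 0xE2 = 11100010 → 3-byte char #4 = E2 87 AD.
Offset 14: leading byte 0xC3 = 11000011 → 2-byte char #5 = C3 B3.
Offset 16: leading byte 0xE1 = 11100001 → 3-byte char #6 = E1 9B 89.
Offset 19: leading byte 0xF1 = 11110001 → 4-byte char #7 = F1 A0 96 88.
Offset 23: leading byte 0xF2 = 11110010 → 4-byte char #8 = F2 B4 9B 9E.
Offset 27: leading byte 0xF0 = 11110000 → 4-byte char #9 = F0 B3 8D 8A.
Offset 31: leading byte 0xE2 = 11100010 → 3-byte char #10 = E2 94 93.
Leading byte 0xE2 = 11100010 matches 1110xxxx → 3-byte sequence.
Byte 1: 0xE2 = 11100010, payload 0010 (4 bits).
Byte 2: 0x94 = 10010100 (10xxxxxx ✓), payload 010100.
Byte 3: 0x93 = 10010011 (10xxxxxx ✓), payload 010011.
Concatenate: 0010010100010011 = 0x2513 (16 bits → U+2513).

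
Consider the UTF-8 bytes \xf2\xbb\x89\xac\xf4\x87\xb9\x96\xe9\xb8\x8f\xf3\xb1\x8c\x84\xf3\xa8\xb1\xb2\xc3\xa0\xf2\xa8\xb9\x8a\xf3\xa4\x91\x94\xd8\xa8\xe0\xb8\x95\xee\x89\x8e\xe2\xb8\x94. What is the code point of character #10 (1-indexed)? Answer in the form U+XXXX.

Offset 0: leading byte 0xF2 = 11110010 → 4-byte char #1 = F2 BB 89 AC.
Offset 4: leading byte 0xF4 = 11110100 → 4-byte char #2 = F4 87 B9 96.
Offset 8: leading byte 0xE9 = 11101001 → 3-byte char #3 = E9 B8 8F.
Offset 11: leading byte 0xF3 = 11110011 → 4-byte char #4 = F3 B1 8C 84.
Offset 15: leading byte 0xF3 = 11110011 → 4-byte char #5 = F3 A8 B1 B2.
Offset 19: leading byte 0xC3 = 11000011 → 2-byte char #6 = C3 A0.
Offset 21: leading byte 0xF2 = 11110010 → 4-byte char #7 = F2 A8 B9 8A.
Offset 25: leading byte 0xF3 = 11110011 → 4-byte char #8 = F3 A4 91 94.
Offset 29: leading byte 0xD8 = 11011000 → 2-byte char #9 = D8 A8.
Offset 31: leading byte 0xE0 = 11100000 → 3-byte char #10 = E0 B8 95.
Leading byte 0xE0 = 11100000 matches 1110xxxx → 3-byte sequence.
Byte 1: 0xE0 = 11100000, payload 0000 (4 bits).
Byte 2: 0xB8 = 10111000 (10xxxxxx ✓), payload 111000.
Byte 3: 0x95 = 10010101 (10xxxxxx ✓), payload 010101.
Concatenate: 0000111000010101 = 0xE15 (16 bits → U+0E15).

U+0E15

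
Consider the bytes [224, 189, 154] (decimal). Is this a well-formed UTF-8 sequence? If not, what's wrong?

valid

Leading byte 0xE0 = 11100000 → 3-byte form.
Continuation bytes 0xBD=10111101, 0x9A=10011010 all match 10xxxxxx.
Decoded value 0xF5A is ≥ 0x800 (shortest form) and not a surrogate.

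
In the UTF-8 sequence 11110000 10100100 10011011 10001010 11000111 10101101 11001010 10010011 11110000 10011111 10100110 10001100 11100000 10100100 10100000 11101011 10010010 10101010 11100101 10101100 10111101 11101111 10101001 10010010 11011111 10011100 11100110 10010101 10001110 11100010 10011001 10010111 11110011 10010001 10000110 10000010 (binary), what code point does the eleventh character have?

U+2657

Offset 0: leading byte 0xF0 = 11110000 → 4-byte char #1 = F0 A4 9B 8A.
Offset 4: leading byte 0xC7 = 11000111 → 2-byte char #2 = C7 AD.
Offset 6: leading byte 0xCA = 11001010 → 2-byte char #3 = CA 93.
Offset 8: leading byte 0xF0 = 11110000 → 4-byte char #4 = F0 9F A6 8C.
Offset 12: leading byte 0xE0 = 11100000 → 3-byte char #5 = E0 A4 A0.
Offset 15: leading byte 0xEB = 11101011 → 3-byte char #6 = EB 92 AA.
Offset 18: leading byte 0xE5 = 11100101 → 3-byte char #7 = E5 AC BD.
Offset 21: leading byte 0xEF = 11101111 → 3-byte char #8 = EF A9 92.
Offset 24: leading byte 0xDF = 11011111 → 2-byte char #9 = DF 9C.
Offset 26: leading byte 0xE6 = 11100110 → 3-byte char #10 = E6 95 8E.
Offset 29: leading byte 0xE2 = 11100010 → 3-byte char #11 = E2 99 97.
Leading byte 0xE2 = 11100010 matches 1110xxxx → 3-byte sequence.
Byte 1: 0xE2 = 11100010, payload 0010 (4 bits).
Byte 2: 0x99 = 10011001 (10xxxxxx ✓), payload 011001.
Byte 3: 0x97 = 10010111 (10xxxxxx ✓), payload 010111.
Concatenate: 0010011001010111 = 0x2657 (16 bits → U+2657).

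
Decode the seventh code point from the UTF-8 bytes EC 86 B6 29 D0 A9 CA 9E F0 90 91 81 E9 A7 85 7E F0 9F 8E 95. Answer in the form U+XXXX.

U+007E

Offset 0: leading byte 0xEC = 11101100 → 3-byte char #1 = EC 86 B6.
Offset 3: leading byte 0x29 = 00101001 → 1-byte char #2 = 29.
Offset 4: leading byte 0xD0 = 11010000 → 2-byte char #3 = D0 A9.
Offset 6: leading byte 0xCA = 11001010 → 2-byte char #4 = CA 9E.
Offset 8: leading byte 0xF0 = 11110000 → 4-byte char #5 = F0 90 91 81.
Offset 12: leading byte 0xE9 = 11101001 → 3-byte char #6 = E9 A7 85.
Offset 15: leading byte 0x7E = 01111110 → 1-byte char #7 = 7E.
Leading byte 0x7E = 01111110 matches 0xxxxxxx → 1-byte sequence.
Byte 1: 0x7E = 01111110, payload 1111110 (7 bits).
Concatenate: 1111110 = 0x7E (7 bits → U+007E).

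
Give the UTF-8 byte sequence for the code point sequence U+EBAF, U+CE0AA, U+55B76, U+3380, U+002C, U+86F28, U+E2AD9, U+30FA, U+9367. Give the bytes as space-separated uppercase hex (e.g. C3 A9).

U+EBAF: 3-byte form → EE AE AF.
U+CE0AA: 4-byte form → F3 8E 82 AA.
U+55B76: 4-byte form → F1 95 AD B6.
U+3380: 3-byte form → E3 8E 80.
U+002C: 1-byte form → 2C.
U+86F28: 4-byte form → F2 86 BC A8.
U+E2AD9: 4-byte form → F3 A2 AB 99.
U+30FA: 3-byte form → E3 83 BA.
U+9367: 3-byte form → E9 8D A7.
Concatenated (29 bytes): EE AE AF F3 8E 82 AA F1 95 AD B6 E3 8E 80 2C F2 86 BC A8 F3 A2 AB 99 E3 83 BA E9 8D A7.

EE AE AF F3 8E 82 AA F1 95 AD B6 E3 8E 80 2C F2 86 BC A8 F3 A2 AB 99 E3 83 BA E9 8D A7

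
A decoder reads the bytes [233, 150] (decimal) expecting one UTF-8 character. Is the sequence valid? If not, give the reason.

invalid (sequence truncated)

Leading byte 0xE9 = 11101001 → 3-byte form, but only 2 bytes are present.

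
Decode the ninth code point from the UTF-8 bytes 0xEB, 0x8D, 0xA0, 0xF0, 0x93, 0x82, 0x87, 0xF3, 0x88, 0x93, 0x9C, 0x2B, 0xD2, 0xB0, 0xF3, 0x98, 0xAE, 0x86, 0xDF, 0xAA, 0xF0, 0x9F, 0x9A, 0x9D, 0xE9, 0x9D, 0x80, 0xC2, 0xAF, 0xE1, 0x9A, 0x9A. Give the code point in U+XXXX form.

Offset 0: leading byte 0xEB = 11101011 → 3-byte char #1 = EB 8D A0.
Offset 3: leading byte 0xF0 = 11110000 → 4-byte char #2 = F0 93 82 87.
Offset 7: leading byte 0xF3 = 11110011 → 4-byte char #3 = F3 88 93 9C.
Offset 11: leading byte 0x2B = 00101011 → 1-byte char #4 = 2B.
Offset 12: leading byte 0xD2 = 11010010 → 2-byte char #5 = D2 B0.
Offset 14: leading byte 0xF3 = 11110011 → 4-byte char #6 = F3 98 AE 86.
Offset 18: leading byte 0xDF = 11011111 → 2-byte char #7 = DF AA.
Offset 20: leading byte 0xF0 = 11110000 → 4-byte char #8 = F0 9F 9A 9D.
Offset 24: leading byte 0xE9 = 11101001 → 3-byte char #9 = E9 9D 80.
Leading byte 0xE9 = 11101001 matches 1110xxxx → 3-byte sequence.
Byte 1: 0xE9 = 11101001, payload 1001 (4 bits).
Byte 2: 0x9D = 10011101 (10xxxxxx ✓), payload 011101.
Byte 3: 0x80 = 10000000 (10xxxxxx ✓), payload 000000.
Concatenate: 1001011101000000 = 0x9740 (16 bits → U+9740).

U+9740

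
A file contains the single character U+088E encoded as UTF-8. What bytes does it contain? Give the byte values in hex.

E0 A2 8E

U+088E = 0x88E = 2190 decimal. In range U+0800–U+FFFF → 3-byte form: 1110xxxx 10xxxxxx 10xxxxxx.
Binary (16 bits): 0000100010001110.
Split 4+6+6: 0000 | 100010 | 001110.
Byte 1: 11100000 = 0xE0.
Byte 2: 10100010 = 0xA2.
Byte 3: 10001110 = 0x8E.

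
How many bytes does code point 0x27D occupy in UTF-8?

2

U+027D = 0x27D. UTF-8 uses 1 byte below 0x80, 2 below 0x800, 3 below 0x10000, 4 up to 0x10FFFF. 0x27D is in U+0080–U+07FF → 2 bytes.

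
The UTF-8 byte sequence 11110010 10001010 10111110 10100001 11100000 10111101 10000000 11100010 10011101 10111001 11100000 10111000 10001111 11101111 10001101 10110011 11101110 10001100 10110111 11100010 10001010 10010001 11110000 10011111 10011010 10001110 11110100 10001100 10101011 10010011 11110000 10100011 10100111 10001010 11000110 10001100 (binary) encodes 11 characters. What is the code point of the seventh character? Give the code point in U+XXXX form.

Offset 0: leading byte 0xF2 = 11110010 → 4-byte char #1 = F2 8A BE A1.
Offset 4: leading byte 0xE0 = 11100000 → 3-byte char #2 = E0 BD 80.
Offset 7: leading byte 0xE2 = 11100010 → 3-byte char #3 = E2 9D B9.
Offset 10: leading byte 0xE0 = 11100000 → 3-byte char #4 = E0 B8 8F.
Offset 13: leading byte 0xEF = 11101111 → 3-byte char #5 = EF 8D B3.
Offset 16: leading byte 0xEE = 11101110 → 3-byte char #6 = EE 8C B7.
Offset 19: leading byte 0xE2 = 11100010 → 3-byte char #7 = E2 8A 91.
Leading byte 0xE2 = 11100010 matches 1110xxxx → 3-byte sequence.
Byte 1: 0xE2 = 11100010, payload 0010 (4 bits).
Byte 2: 0x8A = 10001010 (10xxxxxx ✓), payload 001010.
Byte 3: 0x91 = 10010001 (10xxxxxx ✓), payload 010001.
Concatenate: 0010001010010001 = 0x2291 (16 bits → U+2291).

U+2291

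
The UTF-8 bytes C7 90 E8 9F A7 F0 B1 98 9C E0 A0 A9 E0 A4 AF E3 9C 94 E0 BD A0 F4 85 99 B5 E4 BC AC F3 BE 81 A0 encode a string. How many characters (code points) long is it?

Byte at offset 0: 0xC7 = 11000111 → 2-byte char (#1). Advance 2.
Byte at offset 2: 0xE8 = 11101000 → 3-byte char (#2). Advance 3.
Byte at offset 5: 0xF0 = 11110000 → 4-byte char (#3). Advance 4.
Byte at offset 9: 0xE0 = 11100000 → 3-byte char (#4). Advance 3.
Byte at offset 12: 0xE0 = 11100000 → 3-byte char (#5). Advance 3.
Byte at offset 15: 0xE3 = 11100011 → 3-byte char (#6). Advance 3.
Byte at offset 18: 0xE0 = 11100000 → 3-byte char (#7). Advance 3.
Byte at offset 21: 0xF4 = 11110100 → 4-byte char (#8). Advance 4.
Byte at offset 25: 0xE4 = 11100100 → 3-byte char (#9). Advance 3.
Byte at offset 28: 0xF3 = 11110011 → 4-byte char (#10). Advance 4.
Reached end at offset 32 after 10 code points.

10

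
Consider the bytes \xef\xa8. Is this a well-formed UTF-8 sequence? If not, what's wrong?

Leading byte 0xEF = 11101111 → 3-byte form, but only 2 bytes are present.

invalid (sequence truncated)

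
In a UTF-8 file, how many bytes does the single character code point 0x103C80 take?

4

U+103C80 = 0x103C80. UTF-8 uses 1 byte below 0x80, 2 below 0x800, 3 below 0x10000, 4 up to 0x10FFFF. 0x103C80 is in U+10000–U+10FFFF → 4 bytes.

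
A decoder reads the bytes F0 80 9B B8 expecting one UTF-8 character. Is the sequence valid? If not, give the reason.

invalid (overlong encoding)

Leading byte 0xF0 = 11110000 → 4-byte form.
Continuation bytes all match 10xxxxxx. Payload decodes to 0x6F8.
But 0x6F8 < 0x10000, the minimum for a 4-byte sequence — this is an overlong encoding.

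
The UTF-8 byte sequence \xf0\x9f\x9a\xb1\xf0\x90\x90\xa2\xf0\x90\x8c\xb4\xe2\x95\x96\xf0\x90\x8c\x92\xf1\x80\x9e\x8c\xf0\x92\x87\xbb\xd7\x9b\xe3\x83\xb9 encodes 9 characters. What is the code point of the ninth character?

Offset 0: leading byte 0xF0 = 11110000 → 4-byte char #1 = F0 9F 9A B1.
Offset 4: leading byte 0xF0 = 11110000 → 4-byte char #2 = F0 90 90 A2.
Offset 8: leading byte 0xF0 = 11110000 → 4-byte char #3 = F0 90 8C B4.
Offset 12: leading byte 0xE2 = 11100010 → 3-byte char #4 = E2 95 96.
Offset 15: leading byte 0xF0 = 11110000 → 4-byte char #5 = F0 90 8C 92.
Offset 19: leading byte 0xF1 = 11110001 → 4-byte char #6 = F1 80 9E 8C.
Offset 23: leading byte 0xF0 = 11110000 → 4-byte char #7 = F0 92 87 BB.
Offset 27: leading byte 0xD7 = 11010111 → 2-byte char #8 = D7 9B.
Offset 29: leading byte 0xE3 = 11100011 → 3-byte char #9 = E3 83 B9.
Leading byte 0xE3 = 11100011 matches 1110xxxx → 3-byte sequence.
Byte 1: 0xE3 = 11100011, payload 0011 (4 bits).
Byte 2: 0x83 = 10000011 (10xxxxxx ✓), payload 000011.
Byte 3: 0xB9 = 10111001 (10xxxxxx ✓), payload 111001.
Concatenate: 0011000011111001 = 0x30F9 (16 bits → U+30F9).

U+30F9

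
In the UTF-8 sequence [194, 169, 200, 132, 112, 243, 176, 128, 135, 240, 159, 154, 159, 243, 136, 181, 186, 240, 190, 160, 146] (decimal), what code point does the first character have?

Offset 0: leading byte 0xC2 = 11000010 → 2-byte char #1 = C2 A9.
Leading byte 0xC2 = 11000010 matches 110xxxxx → 2-byte sequence.
Byte 1: 0xC2 = 11000010, payload 00010 (5 bits).
Byte 2: 0xA9 = 10101001 (10xxxxxx ✓), payload 101001.
Concatenate: 00010101001 = 0xA9 (11 bits → U+00A9).

U+00A9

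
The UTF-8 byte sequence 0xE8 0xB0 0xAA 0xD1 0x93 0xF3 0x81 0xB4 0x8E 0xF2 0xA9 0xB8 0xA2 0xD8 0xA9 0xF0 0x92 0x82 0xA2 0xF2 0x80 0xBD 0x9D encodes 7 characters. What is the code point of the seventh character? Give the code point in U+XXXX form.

U+80F5D

Offset 0: leading byte 0xE8 = 11101000 → 3-byte char #1 = E8 B0 AA.
Offset 3: leading byte 0xD1 = 11010001 → 2-byte char #2 = D1 93.
Offset 5: leading byte 0xF3 = 11110011 → 4-byte char #3 = F3 81 B4 8E.
Offset 9: leading byte 0xF2 = 11110010 → 4-byte char #4 = F2 A9 B8 A2.
Offset 13: leading byte 0xD8 = 11011000 → 2-byte char #5 = D8 A9.
Offset 15: leading byte 0xF0 = 11110000 → 4-byte char #6 = F0 92 82 A2.
Offset 19: leading byte 0xF2 = 11110010 → 4-byte char #7 = F2 80 BD 9D.
Leading byte 0xF2 = 11110010 matches 11110xxx → 4-byte sequence.
Byte 1: 0xF2 = 11110010, payload 010 (3 bits).
Byte 2: 0x80 = 10000000 (10xxxxxx ✓), payload 000000.
Byte 3: 0xBD = 10111101 (10xxxxxx ✓), payload 111101.
Byte 4: 0x9D = 10011101 (10xxxxxx ✓), payload 011101.
Concatenate: 010000000111101011101 = 0x80F5D (21 bits → U+80F5D).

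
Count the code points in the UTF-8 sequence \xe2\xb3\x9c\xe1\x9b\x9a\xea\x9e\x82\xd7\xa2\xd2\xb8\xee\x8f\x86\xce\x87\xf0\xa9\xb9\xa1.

8

Byte at offset 0: 0xE2 = 11100010 → 3-byte char (#1). Advance 3.
Byte at offset 3: 0xE1 = 11100001 → 3-byte char (#2). Advance 3.
Byte at offset 6: 0xEA = 11101010 → 3-byte char (#3). Advance 3.
Byte at offset 9: 0xD7 = 11010111 → 2-byte char (#4). Advance 2.
Byte at offset 11: 0xD2 = 11010010 → 2-byte char (#5). Advance 2.
Byte at offset 13: 0xEE = 11101110 → 3-byte char (#6). Advance 3.
Byte at offset 16: 0xCE = 11001110 → 2-byte char (#7). Advance 2.
Byte at offset 18: 0xF0 = 11110000 → 4-byte char (#8). Advance 4.
Reached end at offset 22 after 8 code points.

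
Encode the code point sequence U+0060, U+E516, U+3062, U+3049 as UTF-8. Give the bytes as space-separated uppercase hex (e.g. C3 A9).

60 EE 94 96 E3 81 A2 E3 81 89

U+0060: 1-byte form → 60.
U+E516: 3-byte form → EE 94 96.
U+3062: 3-byte form → E3 81 A2.
U+3049: 3-byte form → E3 81 89.
Concatenated (10 bytes): 60 EE 94 96 E3 81 A2 E3 81 89.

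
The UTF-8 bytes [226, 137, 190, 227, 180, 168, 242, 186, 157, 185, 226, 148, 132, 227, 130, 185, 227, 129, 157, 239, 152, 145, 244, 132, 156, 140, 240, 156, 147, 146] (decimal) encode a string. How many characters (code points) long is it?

Byte at offset 0: 0xE2 = 11100010 → 3-byte char (#1). Advance 3.
Byte at offset 3: 0xE3 = 11100011 → 3-byte char (#2). Advance 3.
Byte at offset 6: 0xF2 = 11110010 → 4-byte char (#3). Advance 4.
Byte at offset 10: 0xE2 = 11100010 → 3-byte char (#4). Advance 3.
Byte at offset 13: 0xE3 = 11100011 → 3-byte char (#5). Advance 3.
Byte at offset 16: 0xE3 = 11100011 → 3-byte char (#6). Advance 3.
Byte at offset 19: 0xEF = 11101111 → 3-byte char (#7). Advance 3.
Byte at offset 22: 0xF4 = 11110100 → 4-byte char (#8). Advance 4.
Byte at offset 26: 0xF0 = 11110000 → 4-byte char (#9). Advance 4.
Reached end at offset 30 after 9 code points.

9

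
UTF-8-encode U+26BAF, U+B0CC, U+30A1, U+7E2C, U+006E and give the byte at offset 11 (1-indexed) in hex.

1-indexed offset 11 is 0-indexed offset 10.
U+26BAF → 4-byte form F0 A6 AE AF at offsets 0–3.
U+B0CC → 3-byte form EB 83 8C at offsets 4–6.
U+30A1 → 3-byte form E3 82 A1 at offsets 7–9.
U+7E2C → 3-byte form E7 B8 AC at offsets 10–12.
Offset 10 falls in char 4's range; it's byte 1 of E7 B8 AC = 0xE7.

0xE7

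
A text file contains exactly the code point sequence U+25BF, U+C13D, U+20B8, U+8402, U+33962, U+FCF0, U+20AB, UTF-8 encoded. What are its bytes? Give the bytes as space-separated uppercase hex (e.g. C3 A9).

E2 96 BF EC 84 BD E2 82 B8 E8 90 82 F0 B3 A5 A2 EF B3 B0 E2 82 AB

U+25BF: 3-byte form → E2 96 BF.
U+C13D: 3-byte form → EC 84 BD.
U+20B8: 3-byte form → E2 82 B8.
U+8402: 3-byte form → E8 90 82.
U+33962: 4-byte form → F0 B3 A5 A2.
U+FCF0: 3-byte form → EF B3 B0.
U+20AB: 3-byte form → E2 82 AB.
Concatenated (22 bytes): E2 96 BF EC 84 BD E2 82 B8 E8 90 82 F0 B3 A5 A2 EF B3 B0 E2 82 AB.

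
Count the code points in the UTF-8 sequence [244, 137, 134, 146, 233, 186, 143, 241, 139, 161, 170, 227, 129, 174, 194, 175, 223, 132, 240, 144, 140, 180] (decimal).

7

Byte at offset 0: 0xF4 = 11110100 → 4-byte char (#1). Advance 4.
Byte at offset 4: 0xE9 = 11101001 → 3-byte char (#2). Advance 3.
Byte at offset 7: 0xF1 = 11110001 → 4-byte char (#3). Advance 4.
Byte at offset 11: 0xE3 = 11100011 → 3-byte char (#4). Advance 3.
Byte at offset 14: 0xC2 = 11000010 → 2-byte char (#5). Advance 2.
Byte at offset 16: 0xDF = 11011111 → 2-byte char (#6). Advance 2.
Byte at offset 18: 0xF0 = 11110000 → 4-byte char (#7). Advance 4.
Reached end at offset 22 after 7 code points.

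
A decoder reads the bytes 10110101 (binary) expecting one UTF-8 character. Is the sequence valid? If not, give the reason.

Byte 0xB5 = 10110101 has the form 10xxxxxx — a continuation byte — but there is no preceding leading byte.

invalid (continuation byte with no leading byte)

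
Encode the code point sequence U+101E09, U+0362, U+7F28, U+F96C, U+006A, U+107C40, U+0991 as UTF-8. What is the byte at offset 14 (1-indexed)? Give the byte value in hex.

0xF4

1-indexed offset 14 is 0-indexed offset 13.
U+101E09 → 4-byte form F4 81 B8 89 at offsets 0–3.
U+0362 → 2-byte form CD A2 at offsets 4–5.
U+7F28 → 3-byte form E7 BC A8 at offsets 6–8.
U+F96C → 3-byte form EF A5 AC at offsets 9–11.
U+006A → 1-byte form 6A at offsets 12–12.
U+107C40 → 4-byte form F4 87 B1 80 at offsets 13–16.
Offset 13 falls in char 6's range; it's byte 1 of F4 87 B1 80 = 0xF4.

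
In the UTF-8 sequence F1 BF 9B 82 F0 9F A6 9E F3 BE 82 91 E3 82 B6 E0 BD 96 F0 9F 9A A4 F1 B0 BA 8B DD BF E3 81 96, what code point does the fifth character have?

Offset 0: leading byte 0xF1 = 11110001 → 4-byte char #1 = F1 BF 9B 82.
Offset 4: leading byte 0xF0 = 11110000 → 4-byte char #2 = F0 9F A6 9E.
Offset 8: leading byte 0xF3 = 11110011 → 4-byte char #3 = F3 BE 82 91.
Offset 12: leading byte 0xE3 = 11100011 → 3-byte char #4 = E3 82 B6.
Offset 15: leading byte 0xE0 = 11100000 → 3-byte char #5 = E0 BD 96.
Leading byte 0xE0 = 11100000 matches 1110xxxx → 3-byte sequence.
Byte 1: 0xE0 = 11100000, payload 0000 (4 bits).
Byte 2: 0xBD = 10111101 (10xxxxxx ✓), payload 111101.
Byte 3: 0x96 = 10010110 (10xxxxxx ✓), payload 010110.
Concatenate: 0000111101010110 = 0xF56 (16 bits → U+0F56).

U+0F56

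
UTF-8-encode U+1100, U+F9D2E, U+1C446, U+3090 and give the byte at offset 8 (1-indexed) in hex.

0xF0

1-indexed offset 8 is 0-indexed offset 7.
U+1100 → 3-byte form E1 84 80 at offsets 0–2.
U+F9D2E → 4-byte form F3 B9 B4 AE at offsets 3–6.
U+1C446 → 4-byte form F0 9C 91 86 at offsets 7–10.
Offset 7 falls in char 3's range; it's byte 1 of F0 9C 91 86 = 0xF0.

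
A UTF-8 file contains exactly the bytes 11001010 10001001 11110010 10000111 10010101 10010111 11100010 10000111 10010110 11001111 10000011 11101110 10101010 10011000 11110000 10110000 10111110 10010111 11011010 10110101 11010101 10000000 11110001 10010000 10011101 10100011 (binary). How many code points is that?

Byte at offset 0: 0xCA = 11001010 → 2-byte char (#1). Advance 2.
Byte at offset 2: 0xF2 = 11110010 → 4-byte char (#2). Advance 4.
Byte at offset 6: 0xE2 = 11100010 → 3-byte char (#3). Advance 3.
Byte at offset 9: 0xCF = 11001111 → 2-byte char (#4). Advance 2.
Byte at offset 11: 0xEE = 11101110 → 3-byte char (#5). Advance 3.
Byte at offset 14: 0xF0 = 11110000 → 4-byte char (#6). Advance 4.
Byte at offset 18: 0xDA = 11011010 → 2-byte char (#7). Advance 2.
Byte at offset 20: 0xD5 = 11010101 → 2-byte char (#8). Advance 2.
Byte at offset 22: 0xF1 = 11110001 → 4-byte char (#9). Advance 4.
Reached end at offset 26 after 9 code points.

9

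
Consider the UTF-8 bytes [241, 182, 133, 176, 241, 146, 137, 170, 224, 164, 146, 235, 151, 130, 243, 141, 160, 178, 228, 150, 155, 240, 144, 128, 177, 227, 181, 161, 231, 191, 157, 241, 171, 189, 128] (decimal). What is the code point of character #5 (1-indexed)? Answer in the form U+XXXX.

U+CD832

Offset 0: leading byte 0xF1 = 11110001 → 4-byte char #1 = F1 B6 85 B0.
Offset 4: leading byte 0xF1 = 11110001 → 4-byte char #2 = F1 92 89 AA.
Offset 8: leading byte 0xE0 = 11100000 → 3-byte char #3 = E0 A4 92.
Offset 11: leading byte 0xEB = 11101011 → 3-byte char #4 = EB 97 82.
Offset 14: leading byte 0xF3 = 11110011 → 4-byte char #5 = F3 8D A0 B2.
Leading byte 0xF3 = 11110011 matches 11110xxx → 4-byte sequence.
Byte 1: 0xF3 = 11110011, payload 011 (3 bits).
Byte 2: 0x8D = 10001101 (10xxxxxx ✓), payload 001101.
Byte 3: 0xA0 = 10100000 (10xxxxxx ✓), payload 100000.
Byte 4: 0xB2 = 10110010 (10xxxxxx ✓), payload 110010.
Concatenate: 011001101100000110010 = 0xCD832 (21 bits → U+CD832).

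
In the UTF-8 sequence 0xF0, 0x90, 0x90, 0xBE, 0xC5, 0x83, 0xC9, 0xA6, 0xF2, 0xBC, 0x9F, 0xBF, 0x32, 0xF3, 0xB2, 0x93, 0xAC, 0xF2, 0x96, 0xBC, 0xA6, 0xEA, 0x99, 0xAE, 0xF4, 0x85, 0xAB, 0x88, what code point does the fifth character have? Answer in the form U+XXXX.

Offset 0: leading byte 0xF0 = 11110000 → 4-byte char #1 = F0 90 90 BE.
Offset 4: leading byte 0xC5 = 11000101 → 2-byte char #2 = C5 83.
Offset 6: leading byte 0xC9 = 11001001 → 2-byte char #3 = C9 A6.
Offset 8: leading byte 0xF2 = 11110010 → 4-byte char #4 = F2 BC 9F BF.
Offset 12: leading byte 0x32 = 00110010 → 1-byte char #5 = 32.
Leading byte 0x32 = 00110010 matches 0xxxxxxx → 1-byte sequence.
Byte 1: 0x32 = 00110010, payload 0110010 (7 bits).
Concatenate: 0110010 = 0x32 (7 bits → U+0032).

U+0032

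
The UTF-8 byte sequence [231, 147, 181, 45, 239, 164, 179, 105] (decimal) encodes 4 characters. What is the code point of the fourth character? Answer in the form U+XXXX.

Offset 0: leading byte 0xE7 = 11100111 → 3-byte char #1 = E7 93 B5.
Offset 3: leading byte 0x2D = 00101101 → 1-byte char #2 = 2D.
Offset 4: leading byte 0xEF = 11101111 → 3-byte char #3 = EF A4 B3.
Offset 7: leading byte 0x69 = 01101001 → 1-byte char #4 = 69.
Leading byte 0x69 = 01101001 matches 0xxxxxxx → 1-byte sequence.
Byte 1: 0x69 = 01101001, payload 1101001 (7 bits).
Concatenate: 1101001 = 0x69 (7 bits → U+0069).

U+0069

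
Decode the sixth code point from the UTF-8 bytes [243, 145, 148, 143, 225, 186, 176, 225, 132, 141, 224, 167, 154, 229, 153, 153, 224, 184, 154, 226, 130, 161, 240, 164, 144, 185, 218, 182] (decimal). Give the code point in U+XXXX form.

Offset 0: leading byte 0xF3 = 11110011 → 4-byte char #1 = F3 91 94 8F.
Offset 4: leading byte 0xE1 = 11100001 → 3-byte char #2 = E1 BA B0.
Offset 7: leading byte 0xE1 = 11100001 → 3-byte char #3 = E1 84 8D.
Offset 10: leading byte 0xE0 = 11100000 → 3-byte char #4 = E0 A7 9A.
Offset 13: leading byte 0xE5 = 11100101 → 3-byte char #5 = E5 99 99.
Offset 16: leading byte 0xE0 = 11100000 → 3-byte char #6 = E0 B8 9A.
Leading byte 0xE0 = 11100000 matches 1110xxxx → 3-byte sequence.
Byte 1: 0xE0 = 11100000, payload 0000 (4 bits).
Byte 2: 0xB8 = 10111000 (10xxxxxx ✓), payload 111000.
Byte 3: 0x9A = 10011010 (10xxxxxx ✓), payload 011010.
Concatenate: 0000111000011010 = 0xE1A (16 bits → U+0E1A).

U+0E1A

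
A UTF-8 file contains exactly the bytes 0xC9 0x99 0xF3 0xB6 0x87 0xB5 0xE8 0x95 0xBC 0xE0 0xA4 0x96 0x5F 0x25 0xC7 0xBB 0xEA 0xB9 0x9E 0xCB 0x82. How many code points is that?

9

Byte at offset 0: 0xC9 = 11001001 → 2-byte char (#1). Advance 2.
Byte at offset 2: 0xF3 = 11110011 → 4-byte char (#2). Advance 4.
Byte at offset 6: 0xE8 = 11101000 → 3-byte char (#3). Advance 3.
Byte at offset 9: 0xE0 = 11100000 → 3-byte char (#4). Advance 3.
Byte at offset 12: 0x5F = 01011111 → 1-byte char (#5). Advance 1.
Byte at offset 13: 0x25 = 00100101 → 1-byte char (#6). Advance 1.
Byte at offset 14: 0xC7 = 11000111 → 2-byte char (#7). Advance 2.
Byte at offset 16: 0xEA = 11101010 → 3-byte char (#8). Advance 3.
Byte at offset 19: 0xCB = 11001011 → 2-byte char (#9). Advance 2.
Reached end at offset 21 after 9 code points.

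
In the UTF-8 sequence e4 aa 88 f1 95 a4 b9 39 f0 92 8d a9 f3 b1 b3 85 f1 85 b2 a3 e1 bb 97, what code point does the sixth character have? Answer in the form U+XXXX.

Offset 0: leading byte 0xE4 = 11100100 → 3-byte char #1 = E4 AA 88.
Offset 3: leading byte 0xF1 = 11110001 → 4-byte char #2 = F1 95 A4 B9.
Offset 7: leading byte 0x39 = 00111001 → 1-byte char #3 = 39.
Offset 8: leading byte 0xF0 = 11110000 → 4-byte char #4 = F0 92 8D A9.
Offset 12: leading byte 0xF3 = 11110011 → 4-byte char #5 = F3 B1 B3 85.
Offset 16: leading byte 0xF1 = 11110001 → 4-byte char #6 = F1 85 B2 A3.
Leading byte 0xF1 = 11110001 matches 11110xxx → 4-byte sequence.
Byte 1: 0xF1 = 11110001, payload 001 (3 bits).
Byte 2: 0x85 = 10000101 (10xxxxxx ✓), payload 000101.
Byte 3: 0xB2 = 10110010 (10xxxxxx ✓), payload 110010.
Byte 4: 0xA3 = 10100011 (10xxxxxx ✓), payload 100011.
Concatenate: 001000101110010100011 = 0x45CA3 (21 bits → U+45CA3).

U+45CA3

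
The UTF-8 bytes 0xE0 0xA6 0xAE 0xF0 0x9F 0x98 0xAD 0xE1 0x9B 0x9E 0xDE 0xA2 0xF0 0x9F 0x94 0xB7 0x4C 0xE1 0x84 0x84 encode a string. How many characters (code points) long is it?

7

Byte at offset 0: 0xE0 = 11100000 → 3-byte char (#1). Advance 3.
Byte at offset 3: 0xF0 = 11110000 → 4-byte char (#2). Advance 4.
Byte at offset 7: 0xE1 = 11100001 → 3-byte char (#3). Advance 3.
Byte at offset 10: 0xDE = 11011110 → 2-byte char (#4). Advance 2.
Byte at offset 12: 0xF0 = 11110000 → 4-byte char (#5). Advance 4.
Byte at offset 16: 0x4C = 01001100 → 1-byte char (#6). Advance 1.
Byte at offset 17: 0xE1 = 11100001 → 3-byte char (#7). Advance 3.
Reached end at offset 20 after 7 code points.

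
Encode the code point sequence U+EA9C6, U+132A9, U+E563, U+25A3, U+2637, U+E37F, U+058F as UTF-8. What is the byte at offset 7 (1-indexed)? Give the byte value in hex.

0x8A

1-indexed offset 7 is 0-indexed offset 6.
U+EA9C6 → 4-byte form F3 AA A7 86 at offsets 0–3.
U+132A9 → 4-byte form F0 93 8A A9 at offsets 4–7.
Offset 6 falls in char 2's range; it's byte 3 of F0 93 8A A9 = 0x8A.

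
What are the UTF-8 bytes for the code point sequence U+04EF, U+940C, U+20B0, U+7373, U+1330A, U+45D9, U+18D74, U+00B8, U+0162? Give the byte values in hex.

D3 AF E9 90 8C E2 82 B0 E7 8D B3 F0 93 8C 8A E4 97 99 F0 98 B5 B4 C2 B8 C5 A2

U+04EF: 2-byte form → D3 AF.
U+940C: 3-byte form → E9 90 8C.
U+20B0: 3-byte form → E2 82 B0.
U+7373: 3-byte form → E7 8D B3.
U+1330A: 4-byte form → F0 93 8C 8A.
U+45D9: 3-byte form → E4 97 99.
U+18D74: 4-byte form → F0 98 B5 B4.
U+00B8: 2-byte form → C2 B8.
U+0162: 2-byte form → C5 A2.
Concatenated (26 bytes): D3 AF E9 90 8C E2 82 B0 E7 8D B3 F0 93 8C 8A E4 97 99 F0 98 B5 B4 C2 B8 C5 A2.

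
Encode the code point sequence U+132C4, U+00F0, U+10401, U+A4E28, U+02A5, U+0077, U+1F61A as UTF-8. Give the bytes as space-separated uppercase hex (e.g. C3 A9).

U+132C4: 4-byte form → F0 93 8B 84.
U+00F0: 2-byte form → C3 B0.
U+10401: 4-byte form → F0 90 90 81.
U+A4E28: 4-byte form → F2 A4 B8 A8.
U+02A5: 2-byte form → CA A5.
U+0077: 1-byte form → 77.
U+1F61A: 4-byte form → F0 9F 98 9A.
Concatenated (21 bytes): F0 93 8B 84 C3 B0 F0 90 90 81 F2 A4 B8 A8 CA A5 77 F0 9F 98 9A.

F0 93 8B 84 C3 B0 F0 90 90 81 F2 A4 B8 A8 CA A5 77 F0 9F 98 9A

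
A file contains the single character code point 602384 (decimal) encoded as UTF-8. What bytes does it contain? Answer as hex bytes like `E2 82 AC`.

U+93110 = 0x93110 = 602384 decimal. In range U+10000–U+10FFFF → 4-byte form: 11110xxx 10xxxxxx 10xxxxxx 10xxxxxx.
Binary (21 bits): 010010011000100010000.
Split 3+6+6+6: 010 | 010011 | 000100 | 010000.
Byte 1: 11110010 = 0xF2.
Byte 2: 10010011 = 0x93.
Byte 3: 10000100 = 0x84.
Byte 4: 10010000 = 0x90.

F2 93 84 90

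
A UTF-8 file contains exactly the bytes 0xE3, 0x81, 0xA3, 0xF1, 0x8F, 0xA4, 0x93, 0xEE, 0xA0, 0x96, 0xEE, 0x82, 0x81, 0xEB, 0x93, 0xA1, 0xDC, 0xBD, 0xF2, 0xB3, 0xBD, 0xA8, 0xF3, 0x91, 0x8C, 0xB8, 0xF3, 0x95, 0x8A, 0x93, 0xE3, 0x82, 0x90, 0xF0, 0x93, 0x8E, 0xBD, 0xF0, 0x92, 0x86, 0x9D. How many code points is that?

12

Byte at offset 0: 0xE3 = 11100011 → 3-byte char (#1). Advance 3.
Byte at offset 3: 0xF1 = 11110001 → 4-byte char (#2). Advance 4.
Byte at offset 7: 0xEE = 11101110 → 3-byte char (#3). Advance 3.
Byte at offset 10: 0xEE = 11101110 → 3-byte char (#4). Advance 3.
Byte at offset 13: 0xEB = 11101011 → 3-byte char (#5). Advance 3.
Byte at offset 16: 0xDC = 11011100 → 2-byte char (#6). Advance 2.
Byte at offset 18: 0xF2 = 11110010 → 4-byte char (#7). Advance 4.
Byte at offset 22: 0xF3 = 11110011 → 4-byte char (#8). Advance 4.
Byte at offset 26: 0xF3 = 11110011 → 4-byte char (#9). Advance 4.
Byte at offset 30: 0xE3 = 11100011 → 3-byte char (#10). Advance 3.
Byte at offset 33: 0xF0 = 11110000 → 4-byte char (#11). Advance 4.
Byte at offset 37: 0xF0 = 11110000 → 4-byte char (#12). Advance 4.
Reached end at offset 41 after 12 code points.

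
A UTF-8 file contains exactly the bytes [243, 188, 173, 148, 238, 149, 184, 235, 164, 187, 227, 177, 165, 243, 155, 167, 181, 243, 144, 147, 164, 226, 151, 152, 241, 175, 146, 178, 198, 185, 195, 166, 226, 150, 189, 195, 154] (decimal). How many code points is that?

Byte at offset 0: 0xF3 = 11110011 → 4-byte char (#1). Advance 4.
Byte at offset 4: 0xEE = 11101110 → 3-byte char (#2). Advance 3.
Byte at offset 7: 0xEB = 11101011 → 3-byte char (#3). Advance 3.
Byte at offset 10: 0xE3 = 11100011 → 3-byte char (#4). Advance 3.
Byte at offset 13: 0xF3 = 11110011 → 4-byte char (#5). Advance 4.
Byte at offset 17: 0xF3 = 11110011 → 4-byte char (#6). Advance 4.
Byte at offset 21: 0xE2 = 11100010 → 3-byte char (#7). Advance 3.
Byte at offset 24: 0xF1 = 11110001 → 4-byte char (#8). Advance 4.
Byte at offset 28: 0xC6 = 11000110 → 2-byte char (#9). Advance 2.
Byte at offset 30: 0xC3 = 11000011 → 2-byte char (#10). Advance 2.
Byte at offset 32: 0xE2 = 11100010 → 3-byte char (#11). Advance 3.
Byte at offset 35: 0xC3 = 11000011 → 2-byte char (#12). Advance 2.
Reached end at offset 37 after 12 code points.

12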